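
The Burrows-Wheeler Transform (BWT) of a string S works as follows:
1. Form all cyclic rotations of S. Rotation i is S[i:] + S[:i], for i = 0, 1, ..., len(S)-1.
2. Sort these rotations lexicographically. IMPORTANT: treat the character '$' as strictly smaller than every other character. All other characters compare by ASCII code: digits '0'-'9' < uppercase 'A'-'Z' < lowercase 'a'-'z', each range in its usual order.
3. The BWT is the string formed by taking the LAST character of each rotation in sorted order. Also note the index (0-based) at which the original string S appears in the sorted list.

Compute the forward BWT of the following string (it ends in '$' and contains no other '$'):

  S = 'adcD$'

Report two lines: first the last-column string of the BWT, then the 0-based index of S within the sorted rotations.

Answer: Dc$da
2

Derivation:
All 5 rotations (rotation i = S[i:]+S[:i]):
  rot[0] = adcD$
  rot[1] = dcD$a
  rot[2] = cD$ad
  rot[3] = D$adc
  rot[4] = $adcD
Sorted (with $ < everything):
  sorted[0] = $adcD  (last char: 'D')
  sorted[1] = D$adc  (last char: 'c')
  sorted[2] = adcD$  (last char: '$')
  sorted[3] = cD$ad  (last char: 'd')
  sorted[4] = dcD$a  (last char: 'a')
Last column: Dc$da
Original string S is at sorted index 2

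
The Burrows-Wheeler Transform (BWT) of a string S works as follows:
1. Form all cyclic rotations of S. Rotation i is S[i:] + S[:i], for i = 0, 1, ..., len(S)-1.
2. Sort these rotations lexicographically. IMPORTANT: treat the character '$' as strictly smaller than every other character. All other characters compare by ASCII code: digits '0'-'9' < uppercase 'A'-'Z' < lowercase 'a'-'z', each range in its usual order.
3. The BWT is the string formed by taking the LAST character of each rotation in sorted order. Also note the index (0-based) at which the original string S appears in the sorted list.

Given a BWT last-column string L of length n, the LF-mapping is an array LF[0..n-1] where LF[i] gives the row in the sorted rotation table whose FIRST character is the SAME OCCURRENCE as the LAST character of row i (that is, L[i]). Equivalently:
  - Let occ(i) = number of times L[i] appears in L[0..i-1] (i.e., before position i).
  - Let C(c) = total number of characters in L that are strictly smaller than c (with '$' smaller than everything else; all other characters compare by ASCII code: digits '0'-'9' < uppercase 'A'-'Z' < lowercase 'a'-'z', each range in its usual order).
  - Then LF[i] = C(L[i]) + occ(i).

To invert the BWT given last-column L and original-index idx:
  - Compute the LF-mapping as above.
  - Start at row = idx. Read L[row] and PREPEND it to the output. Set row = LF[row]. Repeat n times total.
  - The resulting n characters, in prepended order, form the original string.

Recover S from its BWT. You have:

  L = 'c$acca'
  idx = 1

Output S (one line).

Answer: aaccc$

Derivation:
LF mapping: 3 0 1 4 5 2
Walk LF starting at row 1, prepending L[row]:
  step 1: row=1, L[1]='$', prepend. Next row=LF[1]=0
  step 2: row=0, L[0]='c', prepend. Next row=LF[0]=3
  step 3: row=3, L[3]='c', prepend. Next row=LF[3]=4
  step 4: row=4, L[4]='c', prepend. Next row=LF[4]=5
  step 5: row=5, L[5]='a', prepend. Next row=LF[5]=2
  step 6: row=2, L[2]='a', prepend. Next row=LF[2]=1
Reversed output: aaccc$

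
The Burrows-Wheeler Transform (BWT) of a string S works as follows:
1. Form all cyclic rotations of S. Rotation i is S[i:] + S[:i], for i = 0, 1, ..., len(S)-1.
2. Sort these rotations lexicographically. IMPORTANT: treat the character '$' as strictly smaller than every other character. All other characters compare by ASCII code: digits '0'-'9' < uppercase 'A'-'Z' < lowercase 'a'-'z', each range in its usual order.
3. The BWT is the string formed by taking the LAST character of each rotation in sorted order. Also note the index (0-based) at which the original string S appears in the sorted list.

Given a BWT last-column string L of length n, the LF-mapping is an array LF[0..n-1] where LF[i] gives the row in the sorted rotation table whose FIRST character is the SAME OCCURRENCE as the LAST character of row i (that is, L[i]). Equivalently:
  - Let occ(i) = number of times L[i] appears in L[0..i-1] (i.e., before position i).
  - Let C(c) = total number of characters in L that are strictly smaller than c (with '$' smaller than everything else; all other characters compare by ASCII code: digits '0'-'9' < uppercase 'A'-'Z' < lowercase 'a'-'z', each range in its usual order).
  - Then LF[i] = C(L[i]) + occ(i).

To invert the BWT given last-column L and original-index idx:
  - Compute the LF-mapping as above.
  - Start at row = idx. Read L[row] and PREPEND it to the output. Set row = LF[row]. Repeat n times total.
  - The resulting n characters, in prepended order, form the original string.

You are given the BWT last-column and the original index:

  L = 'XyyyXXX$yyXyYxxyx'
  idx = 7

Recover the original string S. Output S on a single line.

LF mapping: 1 10 11 12 2 3 4 0 13 14 5 15 6 7 8 16 9
Walk LF starting at row 7, prepending L[row]:
  step 1: row=7, L[7]='$', prepend. Next row=LF[7]=0
  step 2: row=0, L[0]='X', prepend. Next row=LF[0]=1
  step 3: row=1, L[1]='y', prepend. Next row=LF[1]=10
  step 4: row=10, L[10]='X', prepend. Next row=LF[10]=5
  step 5: row=5, L[5]='X', prepend. Next row=LF[5]=3
  step 6: row=3, L[3]='y', prepend. Next row=LF[3]=12
  step 7: row=12, L[12]='Y', prepend. Next row=LF[12]=6
  step 8: row=6, L[6]='X', prepend. Next row=LF[6]=4
  step 9: row=4, L[4]='X', prepend. Next row=LF[4]=2
  step 10: row=2, L[2]='y', prepend. Next row=LF[2]=11
  step 11: row=11, L[11]='y', prepend. Next row=LF[11]=15
  step 12: row=15, L[15]='y', prepend. Next row=LF[15]=16
  step 13: row=16, L[16]='x', prepend. Next row=LF[16]=9
  step 14: row=9, L[9]='y', prepend. Next row=LF[9]=14
  step 15: row=14, L[14]='x', prepend. Next row=LF[14]=8
  step 16: row=8, L[8]='y', prepend. Next row=LF[8]=13
  step 17: row=13, L[13]='x', prepend. Next row=LF[13]=7
Reversed output: xyxyxyyyXXYyXXyX$

Answer: xyxyxyyyXXYyXXyX$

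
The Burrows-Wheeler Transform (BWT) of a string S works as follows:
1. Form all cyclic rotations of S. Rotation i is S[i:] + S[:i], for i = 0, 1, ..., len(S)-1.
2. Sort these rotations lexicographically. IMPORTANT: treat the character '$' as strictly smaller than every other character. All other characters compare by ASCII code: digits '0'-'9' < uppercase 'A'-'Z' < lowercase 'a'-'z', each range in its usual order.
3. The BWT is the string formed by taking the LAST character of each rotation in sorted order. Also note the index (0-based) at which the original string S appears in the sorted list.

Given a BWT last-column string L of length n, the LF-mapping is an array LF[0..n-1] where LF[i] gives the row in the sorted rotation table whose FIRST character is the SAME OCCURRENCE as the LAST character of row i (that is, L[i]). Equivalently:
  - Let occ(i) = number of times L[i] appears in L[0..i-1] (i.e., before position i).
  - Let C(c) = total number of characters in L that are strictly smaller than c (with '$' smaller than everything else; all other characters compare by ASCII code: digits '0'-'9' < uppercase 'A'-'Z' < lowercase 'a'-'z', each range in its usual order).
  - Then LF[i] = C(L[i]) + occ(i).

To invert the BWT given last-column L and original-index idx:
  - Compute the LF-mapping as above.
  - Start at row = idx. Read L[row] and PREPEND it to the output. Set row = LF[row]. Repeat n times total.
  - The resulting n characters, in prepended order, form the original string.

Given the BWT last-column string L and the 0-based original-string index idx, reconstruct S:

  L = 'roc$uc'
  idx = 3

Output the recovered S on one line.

LF mapping: 4 3 1 0 5 2
Walk LF starting at row 3, prepending L[row]:
  step 1: row=3, L[3]='$', prepend. Next row=LF[3]=0
  step 2: row=0, L[0]='r', prepend. Next row=LF[0]=4
  step 3: row=4, L[4]='u', prepend. Next row=LF[4]=5
  step 4: row=5, L[5]='c', prepend. Next row=LF[5]=2
  step 5: row=2, L[2]='c', prepend. Next row=LF[2]=1
  step 6: row=1, L[1]='o', prepend. Next row=LF[1]=3
Reversed output: occur$

Answer: occur$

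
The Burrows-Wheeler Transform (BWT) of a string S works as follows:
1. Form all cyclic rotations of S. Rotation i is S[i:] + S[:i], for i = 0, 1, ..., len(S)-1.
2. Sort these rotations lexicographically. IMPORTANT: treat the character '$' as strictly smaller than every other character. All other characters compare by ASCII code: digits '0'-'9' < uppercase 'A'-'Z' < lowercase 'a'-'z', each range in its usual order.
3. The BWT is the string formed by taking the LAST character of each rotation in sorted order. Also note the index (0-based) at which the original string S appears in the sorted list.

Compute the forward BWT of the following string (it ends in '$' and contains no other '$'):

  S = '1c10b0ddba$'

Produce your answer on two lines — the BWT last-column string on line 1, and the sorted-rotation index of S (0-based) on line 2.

All 11 rotations (rotation i = S[i:]+S[:i]):
  rot[0] = 1c10b0ddba$
  rot[1] = c10b0ddba$1
  rot[2] = 10b0ddba$1c
  rot[3] = 0b0ddba$1c1
  rot[4] = b0ddba$1c10
  rot[5] = 0ddba$1c10b
  rot[6] = ddba$1c10b0
  rot[7] = dba$1c10b0d
  rot[8] = ba$1c10b0dd
  rot[9] = a$1c10b0ddb
  rot[10] = $1c10b0ddba
Sorted (with $ < everything):
  sorted[0] = $1c10b0ddba  (last char: 'a')
  sorted[1] = 0b0ddba$1c1  (last char: '1')
  sorted[2] = 0ddba$1c10b  (last char: 'b')
  sorted[3] = 10b0ddba$1c  (last char: 'c')
  sorted[4] = 1c10b0ddba$  (last char: '$')
  sorted[5] = a$1c10b0ddb  (last char: 'b')
  sorted[6] = b0ddba$1c10  (last char: '0')
  sorted[7] = ba$1c10b0dd  (last char: 'd')
  sorted[8] = c10b0ddba$1  (last char: '1')
  sorted[9] = dba$1c10b0d  (last char: 'd')
  sorted[10] = ddba$1c10b0  (last char: '0')
Last column: a1bc$b0d1d0
Original string S is at sorted index 4

Answer: a1bc$b0d1d0
4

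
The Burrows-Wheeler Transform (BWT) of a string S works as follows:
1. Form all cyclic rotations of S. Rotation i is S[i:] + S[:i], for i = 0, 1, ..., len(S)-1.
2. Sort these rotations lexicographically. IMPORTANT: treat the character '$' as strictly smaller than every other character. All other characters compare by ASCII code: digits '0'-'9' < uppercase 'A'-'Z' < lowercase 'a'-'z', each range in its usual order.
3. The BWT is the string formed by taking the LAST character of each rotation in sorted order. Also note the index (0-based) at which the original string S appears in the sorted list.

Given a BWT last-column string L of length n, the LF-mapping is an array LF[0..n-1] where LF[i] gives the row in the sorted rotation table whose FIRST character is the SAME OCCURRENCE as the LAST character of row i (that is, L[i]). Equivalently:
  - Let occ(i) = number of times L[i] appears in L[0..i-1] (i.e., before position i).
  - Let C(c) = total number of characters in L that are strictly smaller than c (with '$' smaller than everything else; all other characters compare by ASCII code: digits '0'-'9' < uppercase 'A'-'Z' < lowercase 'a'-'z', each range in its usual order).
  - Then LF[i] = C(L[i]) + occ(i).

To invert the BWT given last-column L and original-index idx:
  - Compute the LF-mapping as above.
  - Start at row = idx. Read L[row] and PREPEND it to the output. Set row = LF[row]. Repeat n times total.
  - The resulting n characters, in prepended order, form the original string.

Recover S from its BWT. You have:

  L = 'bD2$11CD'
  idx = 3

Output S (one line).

Answer: 21D1CDb$

Derivation:
LF mapping: 7 5 3 0 1 2 4 6
Walk LF starting at row 3, prepending L[row]:
  step 1: row=3, L[3]='$', prepend. Next row=LF[3]=0
  step 2: row=0, L[0]='b', prepend. Next row=LF[0]=7
  step 3: row=7, L[7]='D', prepend. Next row=LF[7]=6
  step 4: row=6, L[6]='C', prepend. Next row=LF[6]=4
  step 5: row=4, L[4]='1', prepend. Next row=LF[4]=1
  step 6: row=1, L[1]='D', prepend. Next row=LF[1]=5
  step 7: row=5, L[5]='1', prepend. Next row=LF[5]=2
  step 8: row=2, L[2]='2', prepend. Next row=LF[2]=3
Reversed output: 21D1CDb$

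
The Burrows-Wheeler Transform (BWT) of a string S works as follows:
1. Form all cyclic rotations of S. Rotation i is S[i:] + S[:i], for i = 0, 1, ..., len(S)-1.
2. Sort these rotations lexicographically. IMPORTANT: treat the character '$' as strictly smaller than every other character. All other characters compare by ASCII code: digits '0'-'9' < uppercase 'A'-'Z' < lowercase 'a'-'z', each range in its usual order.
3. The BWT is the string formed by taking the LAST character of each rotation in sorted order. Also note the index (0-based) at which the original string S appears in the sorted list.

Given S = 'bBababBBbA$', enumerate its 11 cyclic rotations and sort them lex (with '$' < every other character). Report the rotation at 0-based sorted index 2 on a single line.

Answer: BBbA$bBabab

Derivation:
All 11 rotations (rotation i = S[i:]+S[:i]):
  rot[0] = bBababBBbA$
  rot[1] = BababBBbA$b
  rot[2] = ababBBbA$bB
  rot[3] = babBBbA$bBa
  rot[4] = abBBbA$bBab
  rot[5] = bBBbA$bBaba
  rot[6] = BBbA$bBabab
  rot[7] = BbA$bBababB
  rot[8] = bA$bBababBB
  rot[9] = A$bBababBBb
  rot[10] = $bBababBBbA
Sorted (with $ < everything):
  sorted[0] = $bBababBBbA
  sorted[1] = A$bBababBBb
  sorted[2] = BBbA$bBabab
  sorted[3] = BababBBbA$b
  sorted[4] = BbA$bBababB
  sorted[5] = abBBbA$bBab
  sorted[6] = ababBBbA$bB
  sorted[7] = bA$bBababBB
  sorted[8] = bBBbA$bBaba
  sorted[9] = bBababBBbA$
  sorted[10] = babBBbA$bBa
sorted[2] = BBbA$bBabab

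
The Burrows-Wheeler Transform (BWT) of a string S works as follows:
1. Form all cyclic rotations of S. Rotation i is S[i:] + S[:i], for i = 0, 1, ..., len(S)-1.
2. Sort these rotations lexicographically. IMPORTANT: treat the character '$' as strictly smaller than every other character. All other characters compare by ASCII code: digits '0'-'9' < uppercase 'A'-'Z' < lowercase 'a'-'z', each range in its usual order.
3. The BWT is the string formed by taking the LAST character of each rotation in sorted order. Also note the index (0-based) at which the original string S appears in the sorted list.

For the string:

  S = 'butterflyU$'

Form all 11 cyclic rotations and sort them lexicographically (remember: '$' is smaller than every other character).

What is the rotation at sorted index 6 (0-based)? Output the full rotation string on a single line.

All 11 rotations (rotation i = S[i:]+S[:i]):
  rot[0] = butterflyU$
  rot[1] = utterflyU$b
  rot[2] = tterflyU$bu
  rot[3] = terflyU$but
  rot[4] = erflyU$butt
  rot[5] = rflyU$butte
  rot[6] = flyU$butter
  rot[7] = lyU$butterf
  rot[8] = yU$butterfl
  rot[9] = U$butterfly
  rot[10] = $butterflyU
Sorted (with $ < everything):
  sorted[0] = $butterflyU
  sorted[1] = U$butterfly
  sorted[2] = butterflyU$
  sorted[3] = erflyU$butt
  sorted[4] = flyU$butter
  sorted[5] = lyU$butterf
  sorted[6] = rflyU$butte
  sorted[7] = terflyU$but
  sorted[8] = tterflyU$bu
  sorted[9] = utterflyU$b
  sorted[10] = yU$butterfl
sorted[6] = rflyU$butte

Answer: rflyU$butte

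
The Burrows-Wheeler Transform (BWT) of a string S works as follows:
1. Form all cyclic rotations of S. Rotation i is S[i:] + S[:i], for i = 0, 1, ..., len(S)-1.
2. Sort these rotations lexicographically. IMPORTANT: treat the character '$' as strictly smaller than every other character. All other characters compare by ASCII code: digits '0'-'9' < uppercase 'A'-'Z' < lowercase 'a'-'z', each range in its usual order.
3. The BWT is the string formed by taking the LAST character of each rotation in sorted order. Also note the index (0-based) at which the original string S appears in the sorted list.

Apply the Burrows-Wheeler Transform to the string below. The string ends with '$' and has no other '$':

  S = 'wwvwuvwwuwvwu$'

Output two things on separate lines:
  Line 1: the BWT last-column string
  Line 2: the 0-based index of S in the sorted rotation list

Answer: uwwwwwuvvwuwv$
13

Derivation:
All 14 rotations (rotation i = S[i:]+S[:i]):
  rot[0] = wwvwuvwwuwvwu$
  rot[1] = wvwuvwwuwvwu$w
  rot[2] = vwuvwwuwvwu$ww
  rot[3] = wuvwwuwvwu$wwv
  rot[4] = uvwwuwvwu$wwvw
  rot[5] = vwwuwvwu$wwvwu
  rot[6] = wwuwvwu$wwvwuv
  rot[7] = wuwvwu$wwvwuvw
  rot[8] = uwvwu$wwvwuvww
  rot[9] = wvwu$wwvwuvwwu
  rot[10] = vwu$wwvwuvwwuw
  rot[11] = wu$wwvwuvwwuwv
  rot[12] = u$wwvwuvwwuwvw
  rot[13] = $wwvwuvwwuwvwu
Sorted (with $ < everything):
  sorted[0] = $wwvwuvwwuwvwu  (last char: 'u')
  sorted[1] = u$wwvwuvwwuwvw  (last char: 'w')
  sorted[2] = uvwwuwvwu$wwvw  (last char: 'w')
  sorted[3] = uwvwu$wwvwuvww  (last char: 'w')
  sorted[4] = vwu$wwvwuvwwuw  (last char: 'w')
  sorted[5] = vwuvwwuwvwu$ww  (last char: 'w')
  sorted[6] = vwwuwvwu$wwvwu  (last char: 'u')
  sorted[7] = wu$wwvwuvwwuwv  (last char: 'v')
  sorted[8] = wuvwwuwvwu$wwv  (last char: 'v')
  sorted[9] = wuwvwu$wwvwuvw  (last char: 'w')
  sorted[10] = wvwu$wwvwuvwwu  (last char: 'u')
  sorted[11] = wvwuvwwuwvwu$w  (last char: 'w')
  sorted[12] = wwuwvwu$wwvwuv  (last char: 'v')
  sorted[13] = wwvwuvwwuwvwu$  (last char: '$')
Last column: uwwwwwuvvwuwv$
Original string S is at sorted index 13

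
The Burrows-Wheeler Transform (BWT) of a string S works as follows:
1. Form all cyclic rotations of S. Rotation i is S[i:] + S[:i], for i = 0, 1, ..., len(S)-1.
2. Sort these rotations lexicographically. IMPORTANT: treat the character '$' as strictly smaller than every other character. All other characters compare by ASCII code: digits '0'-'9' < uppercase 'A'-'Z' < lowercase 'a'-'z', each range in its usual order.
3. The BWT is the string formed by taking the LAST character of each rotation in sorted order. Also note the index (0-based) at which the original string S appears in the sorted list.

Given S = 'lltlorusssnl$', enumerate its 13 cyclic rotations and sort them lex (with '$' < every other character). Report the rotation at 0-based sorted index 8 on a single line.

All 13 rotations (rotation i = S[i:]+S[:i]):
  rot[0] = lltlorusssnl$
  rot[1] = ltlorusssnl$l
  rot[2] = tlorusssnl$ll
  rot[3] = lorusssnl$llt
  rot[4] = orusssnl$lltl
  rot[5] = russsnl$lltlo
  rot[6] = usssnl$lltlor
  rot[7] = sssnl$lltloru
  rot[8] = ssnl$lltlorus
  rot[9] = snl$lltloruss
  rot[10] = nl$lltlorusss
  rot[11] = l$lltlorusssn
  rot[12] = $lltlorusssnl
Sorted (with $ < everything):
  sorted[0] = $lltlorusssnl
  sorted[1] = l$lltlorusssn
  sorted[2] = lltlorusssnl$
  sorted[3] = lorusssnl$llt
  sorted[4] = ltlorusssnl$l
  sorted[5] = nl$lltlorusss
  sorted[6] = orusssnl$lltl
  sorted[7] = russsnl$lltlo
  sorted[8] = snl$lltloruss
  sorted[9] = ssnl$lltlorus
  sorted[10] = sssnl$lltloru
  sorted[11] = tlorusssnl$ll
  sorted[12] = usssnl$lltlor
sorted[8] = snl$lltloruss

Answer: snl$lltloruss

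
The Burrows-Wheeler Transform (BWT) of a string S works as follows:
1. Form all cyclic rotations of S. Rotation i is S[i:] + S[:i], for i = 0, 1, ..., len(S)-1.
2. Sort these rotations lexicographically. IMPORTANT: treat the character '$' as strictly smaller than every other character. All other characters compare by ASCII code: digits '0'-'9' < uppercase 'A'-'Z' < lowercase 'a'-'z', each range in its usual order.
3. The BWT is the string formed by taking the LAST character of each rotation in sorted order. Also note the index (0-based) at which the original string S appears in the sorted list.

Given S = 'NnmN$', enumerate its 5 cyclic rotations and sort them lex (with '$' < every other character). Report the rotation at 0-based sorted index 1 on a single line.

All 5 rotations (rotation i = S[i:]+S[:i]):
  rot[0] = NnmN$
  rot[1] = nmN$N
  rot[2] = mN$Nn
  rot[3] = N$Nnm
  rot[4] = $NnmN
Sorted (with $ < everything):
  sorted[0] = $NnmN
  sorted[1] = N$Nnm
  sorted[2] = NnmN$
  sorted[3] = mN$Nn
  sorted[4] = nmN$N
sorted[1] = N$Nnm

Answer: N$Nnm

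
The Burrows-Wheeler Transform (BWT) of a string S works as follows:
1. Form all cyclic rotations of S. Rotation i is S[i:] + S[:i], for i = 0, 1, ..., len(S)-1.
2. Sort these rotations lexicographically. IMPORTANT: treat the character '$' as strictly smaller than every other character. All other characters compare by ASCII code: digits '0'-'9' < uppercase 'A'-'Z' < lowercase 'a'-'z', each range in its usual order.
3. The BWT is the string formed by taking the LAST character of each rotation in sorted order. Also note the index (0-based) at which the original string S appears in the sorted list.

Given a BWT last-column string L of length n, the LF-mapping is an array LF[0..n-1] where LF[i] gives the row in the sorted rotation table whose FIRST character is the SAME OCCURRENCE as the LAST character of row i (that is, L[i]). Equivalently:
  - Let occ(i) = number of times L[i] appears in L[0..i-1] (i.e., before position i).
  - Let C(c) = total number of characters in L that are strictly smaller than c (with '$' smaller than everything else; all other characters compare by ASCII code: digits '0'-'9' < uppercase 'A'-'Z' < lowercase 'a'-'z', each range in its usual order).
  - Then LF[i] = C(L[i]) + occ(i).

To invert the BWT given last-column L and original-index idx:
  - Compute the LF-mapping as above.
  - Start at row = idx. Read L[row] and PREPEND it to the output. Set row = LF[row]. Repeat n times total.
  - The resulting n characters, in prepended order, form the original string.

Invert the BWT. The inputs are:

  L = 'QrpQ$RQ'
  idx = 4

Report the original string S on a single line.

LF mapping: 1 6 5 2 0 4 3
Walk LF starting at row 4, prepending L[row]:
  step 1: row=4, L[4]='$', prepend. Next row=LF[4]=0
  step 2: row=0, L[0]='Q', prepend. Next row=LF[0]=1
  step 3: row=1, L[1]='r', prepend. Next row=LF[1]=6
  step 4: row=6, L[6]='Q', prepend. Next row=LF[6]=3
  step 5: row=3, L[3]='Q', prepend. Next row=LF[3]=2
  step 6: row=2, L[2]='p', prepend. Next row=LF[2]=5
  step 7: row=5, L[5]='R', prepend. Next row=LF[5]=4
Reversed output: RpQQrQ$

Answer: RpQQrQ$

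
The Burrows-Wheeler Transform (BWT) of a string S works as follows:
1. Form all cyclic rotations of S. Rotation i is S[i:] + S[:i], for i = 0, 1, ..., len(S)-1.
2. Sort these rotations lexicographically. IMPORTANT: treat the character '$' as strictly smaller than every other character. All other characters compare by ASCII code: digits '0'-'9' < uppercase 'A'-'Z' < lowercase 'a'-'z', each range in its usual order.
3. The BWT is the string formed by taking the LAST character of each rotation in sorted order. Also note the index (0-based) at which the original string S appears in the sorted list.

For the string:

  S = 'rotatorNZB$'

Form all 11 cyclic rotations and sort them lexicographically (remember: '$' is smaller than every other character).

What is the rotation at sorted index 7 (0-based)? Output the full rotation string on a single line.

All 11 rotations (rotation i = S[i:]+S[:i]):
  rot[0] = rotatorNZB$
  rot[1] = otatorNZB$r
  rot[2] = tatorNZB$ro
  rot[3] = atorNZB$rot
  rot[4] = torNZB$rota
  rot[5] = orNZB$rotat
  rot[6] = rNZB$rotato
  rot[7] = NZB$rotator
  rot[8] = ZB$rotatorN
  rot[9] = B$rotatorNZ
  rot[10] = $rotatorNZB
Sorted (with $ < everything):
  sorted[0] = $rotatorNZB
  sorted[1] = B$rotatorNZ
  sorted[2] = NZB$rotator
  sorted[3] = ZB$rotatorN
  sorted[4] = atorNZB$rot
  sorted[5] = orNZB$rotat
  sorted[6] = otatorNZB$r
  sorted[7] = rNZB$rotato
  sorted[8] = rotatorNZB$
  sorted[9] = tatorNZB$ro
  sorted[10] = torNZB$rota
sorted[7] = rNZB$rotato

Answer: rNZB$rotato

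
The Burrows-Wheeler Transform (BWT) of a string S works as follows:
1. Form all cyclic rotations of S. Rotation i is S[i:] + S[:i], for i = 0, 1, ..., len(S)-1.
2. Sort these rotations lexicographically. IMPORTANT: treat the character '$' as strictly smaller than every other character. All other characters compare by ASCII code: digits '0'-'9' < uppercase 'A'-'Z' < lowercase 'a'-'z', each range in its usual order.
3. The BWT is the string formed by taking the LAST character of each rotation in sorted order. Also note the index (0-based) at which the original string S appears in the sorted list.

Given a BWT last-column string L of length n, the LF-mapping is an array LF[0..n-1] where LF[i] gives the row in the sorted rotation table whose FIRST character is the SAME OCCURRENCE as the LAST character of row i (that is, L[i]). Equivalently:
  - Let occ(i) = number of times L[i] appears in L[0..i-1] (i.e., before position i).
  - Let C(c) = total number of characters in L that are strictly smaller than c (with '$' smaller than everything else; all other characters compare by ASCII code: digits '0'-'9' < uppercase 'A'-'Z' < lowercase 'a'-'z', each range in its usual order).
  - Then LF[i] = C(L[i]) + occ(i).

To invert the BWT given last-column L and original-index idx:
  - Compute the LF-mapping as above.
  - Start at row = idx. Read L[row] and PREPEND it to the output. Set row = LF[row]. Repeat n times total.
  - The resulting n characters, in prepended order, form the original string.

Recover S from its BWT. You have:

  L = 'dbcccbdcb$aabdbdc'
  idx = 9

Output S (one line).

Answer: cbacbbcacbdbcddd$

Derivation:
LF mapping: 13 3 8 9 10 4 14 11 5 0 1 2 6 15 7 16 12
Walk LF starting at row 9, prepending L[row]:
  step 1: row=9, L[9]='$', prepend. Next row=LF[9]=0
  step 2: row=0, L[0]='d', prepend. Next row=LF[0]=13
  step 3: row=13, L[13]='d', prepend. Next row=LF[13]=15
  step 4: row=15, L[15]='d', prepend. Next row=LF[15]=16
  step 5: row=16, L[16]='c', prepend. Next row=LF[16]=12
  step 6: row=12, L[12]='b', prepend. Next row=LF[12]=6
  step 7: row=6, L[6]='d', prepend. Next row=LF[6]=14
  step 8: row=14, L[14]='b', prepend. Next row=LF[14]=7
  step 9: row=7, L[7]='c', prepend. Next row=LF[7]=11
  step 10: row=11, L[11]='a', prepend. Next row=LF[11]=2
  step 11: row=2, L[2]='c', prepend. Next row=LF[2]=8
  step 12: row=8, L[8]='b', prepend. Next row=LF[8]=5
  step 13: row=5, L[5]='b', prepend. Next row=LF[5]=4
  step 14: row=4, L[4]='c', prepend. Next row=LF[4]=10
  step 15: row=10, L[10]='a', prepend. Next row=LF[10]=1
  step 16: row=1, L[1]='b', prepend. Next row=LF[1]=3
  step 17: row=3, L[3]='c', prepend. Next row=LF[3]=9
Reversed output: cbacbbcacbdbcddd$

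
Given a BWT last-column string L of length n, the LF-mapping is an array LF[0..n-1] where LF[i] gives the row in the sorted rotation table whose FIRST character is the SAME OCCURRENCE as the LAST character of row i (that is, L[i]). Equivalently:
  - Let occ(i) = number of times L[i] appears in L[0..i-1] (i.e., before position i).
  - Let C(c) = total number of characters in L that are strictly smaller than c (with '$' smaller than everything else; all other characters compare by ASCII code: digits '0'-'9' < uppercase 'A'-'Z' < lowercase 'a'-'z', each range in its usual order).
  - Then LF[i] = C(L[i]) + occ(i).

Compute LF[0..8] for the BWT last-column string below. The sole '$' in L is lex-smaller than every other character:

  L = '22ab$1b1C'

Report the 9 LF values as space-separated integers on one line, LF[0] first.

Answer: 3 4 6 7 0 1 8 2 5

Derivation:
Char counts: '$':1, '1':2, '2':2, 'C':1, 'a':1, 'b':2
C (first-col start): C('$')=0, C('1')=1, C('2')=3, C('C')=5, C('a')=6, C('b')=7
L[0]='2': occ=0, LF[0]=C('2')+0=3+0=3
L[1]='2': occ=1, LF[1]=C('2')+1=3+1=4
L[2]='a': occ=0, LF[2]=C('a')+0=6+0=6
L[3]='b': occ=0, LF[3]=C('b')+0=7+0=7
L[4]='$': occ=0, LF[4]=C('$')+0=0+0=0
L[5]='1': occ=0, LF[5]=C('1')+0=1+0=1
L[6]='b': occ=1, LF[6]=C('b')+1=7+1=8
L[7]='1': occ=1, LF[7]=C('1')+1=1+1=2
L[8]='C': occ=0, LF[8]=C('C')+0=5+0=5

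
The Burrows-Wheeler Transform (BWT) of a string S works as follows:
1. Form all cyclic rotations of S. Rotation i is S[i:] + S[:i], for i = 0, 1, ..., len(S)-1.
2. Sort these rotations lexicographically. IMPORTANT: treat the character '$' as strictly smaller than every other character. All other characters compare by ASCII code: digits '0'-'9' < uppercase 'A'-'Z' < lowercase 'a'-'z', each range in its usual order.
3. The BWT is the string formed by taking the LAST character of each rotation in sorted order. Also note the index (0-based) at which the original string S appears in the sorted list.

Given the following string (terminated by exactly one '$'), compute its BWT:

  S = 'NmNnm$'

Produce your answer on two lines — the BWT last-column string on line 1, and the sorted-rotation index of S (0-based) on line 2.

All 6 rotations (rotation i = S[i:]+S[:i]):
  rot[0] = NmNnm$
  rot[1] = mNnm$N
  rot[2] = Nnm$Nm
  rot[3] = nm$NmN
  rot[4] = m$NmNn
  rot[5] = $NmNnm
Sorted (with $ < everything):
  sorted[0] = $NmNnm  (last char: 'm')
  sorted[1] = NmNnm$  (last char: '$')
  sorted[2] = Nnm$Nm  (last char: 'm')
  sorted[3] = m$NmNn  (last char: 'n')
  sorted[4] = mNnm$N  (last char: 'N')
  sorted[5] = nm$NmN  (last char: 'N')
Last column: m$mnNN
Original string S is at sorted index 1

Answer: m$mnNN
1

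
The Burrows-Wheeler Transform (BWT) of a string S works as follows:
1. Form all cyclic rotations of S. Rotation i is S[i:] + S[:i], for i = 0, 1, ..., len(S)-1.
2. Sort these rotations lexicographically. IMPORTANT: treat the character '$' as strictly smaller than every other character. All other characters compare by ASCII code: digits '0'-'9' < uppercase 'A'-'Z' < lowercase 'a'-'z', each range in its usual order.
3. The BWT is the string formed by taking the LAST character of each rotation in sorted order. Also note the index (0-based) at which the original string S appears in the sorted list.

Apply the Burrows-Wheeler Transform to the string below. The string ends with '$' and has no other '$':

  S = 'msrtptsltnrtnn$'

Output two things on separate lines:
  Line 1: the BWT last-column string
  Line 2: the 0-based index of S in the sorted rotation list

Answer: ns$ntttnstmrlrp
2

Derivation:
All 15 rotations (rotation i = S[i:]+S[:i]):
  rot[0] = msrtptsltnrtnn$
  rot[1] = srtptsltnrtnn$m
  rot[2] = rtptsltnrtnn$ms
  rot[3] = tptsltnrtnn$msr
  rot[4] = ptsltnrtnn$msrt
  rot[5] = tsltnrtnn$msrtp
  rot[6] = sltnrtnn$msrtpt
  rot[7] = ltnrtnn$msrtpts
  rot[8] = tnrtnn$msrtptsl
  rot[9] = nrtnn$msrtptslt
  rot[10] = rtnn$msrtptsltn
  rot[11] = tnn$msrtptsltnr
  rot[12] = nn$msrtptsltnrt
  rot[13] = n$msrtptsltnrtn
  rot[14] = $msrtptsltnrtnn
Sorted (with $ < everything):
  sorted[0] = $msrtptsltnrtnn  (last char: 'n')
  sorted[1] = ltnrtnn$msrtpts  (last char: 's')
  sorted[2] = msrtptsltnrtnn$  (last char: '$')
  sorted[3] = n$msrtptsltnrtn  (last char: 'n')
  sorted[4] = nn$msrtptsltnrt  (last char: 't')
  sorted[5] = nrtnn$msrtptslt  (last char: 't')
  sorted[6] = ptsltnrtnn$msrt  (last char: 't')
  sorted[7] = rtnn$msrtptsltn  (last char: 'n')
  sorted[8] = rtptsltnrtnn$ms  (last char: 's')
  sorted[9] = sltnrtnn$msrtpt  (last char: 't')
  sorted[10] = srtptsltnrtnn$m  (last char: 'm')
  sorted[11] = tnn$msrtptsltnr  (last char: 'r')
  sorted[12] = tnrtnn$msrtptsl  (last char: 'l')
  sorted[13] = tptsltnrtnn$msr  (last char: 'r')
  sorted[14] = tsltnrtnn$msrtp  (last char: 'p')
Last column: ns$ntttnstmrlrp
Original string S is at sorted index 2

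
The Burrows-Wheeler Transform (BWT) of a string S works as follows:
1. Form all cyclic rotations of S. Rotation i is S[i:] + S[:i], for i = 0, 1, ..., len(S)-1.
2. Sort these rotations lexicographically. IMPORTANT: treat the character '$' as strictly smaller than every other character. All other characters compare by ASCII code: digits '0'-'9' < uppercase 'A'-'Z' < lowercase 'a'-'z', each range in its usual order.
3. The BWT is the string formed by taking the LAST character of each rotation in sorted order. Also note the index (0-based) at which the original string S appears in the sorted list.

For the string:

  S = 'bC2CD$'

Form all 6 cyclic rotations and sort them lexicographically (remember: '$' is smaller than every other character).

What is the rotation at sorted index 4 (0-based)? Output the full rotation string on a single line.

Answer: D$bC2C

Derivation:
All 6 rotations (rotation i = S[i:]+S[:i]):
  rot[0] = bC2CD$
  rot[1] = C2CD$b
  rot[2] = 2CD$bC
  rot[3] = CD$bC2
  rot[4] = D$bC2C
  rot[5] = $bC2CD
Sorted (with $ < everything):
  sorted[0] = $bC2CD
  sorted[1] = 2CD$bC
  sorted[2] = C2CD$b
  sorted[3] = CD$bC2
  sorted[4] = D$bC2C
  sorted[5] = bC2CD$
sorted[4] = D$bC2C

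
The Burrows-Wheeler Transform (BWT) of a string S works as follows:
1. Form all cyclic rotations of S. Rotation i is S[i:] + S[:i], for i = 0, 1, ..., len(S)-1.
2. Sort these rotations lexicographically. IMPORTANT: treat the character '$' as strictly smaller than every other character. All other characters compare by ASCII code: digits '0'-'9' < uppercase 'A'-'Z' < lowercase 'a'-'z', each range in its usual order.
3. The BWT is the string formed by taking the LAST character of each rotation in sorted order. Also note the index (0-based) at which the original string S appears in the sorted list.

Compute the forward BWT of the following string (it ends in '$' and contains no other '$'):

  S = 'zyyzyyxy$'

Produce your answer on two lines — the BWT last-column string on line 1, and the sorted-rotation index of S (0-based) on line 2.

All 9 rotations (rotation i = S[i:]+S[:i]):
  rot[0] = zyyzyyxy$
  rot[1] = yyzyyxy$z
  rot[2] = yzyyxy$zy
  rot[3] = zyyxy$zyy
  rot[4] = yyxy$zyyz
  rot[5] = yxy$zyyzy
  rot[6] = xy$zyyzyy
  rot[7] = y$zyyzyyx
  rot[8] = $zyyzyyxy
Sorted (with $ < everything):
  sorted[0] = $zyyzyyxy  (last char: 'y')
  sorted[1] = xy$zyyzyy  (last char: 'y')
  sorted[2] = y$zyyzyyx  (last char: 'x')
  sorted[3] = yxy$zyyzy  (last char: 'y')
  sorted[4] = yyxy$zyyz  (last char: 'z')
  sorted[5] = yyzyyxy$z  (last char: 'z')
  sorted[6] = yzyyxy$zy  (last char: 'y')
  sorted[7] = zyyxy$zyy  (last char: 'y')
  sorted[8] = zyyzyyxy$  (last char: '$')
Last column: yyxyzzyy$
Original string S is at sorted index 8

Answer: yyxyzzyy$
8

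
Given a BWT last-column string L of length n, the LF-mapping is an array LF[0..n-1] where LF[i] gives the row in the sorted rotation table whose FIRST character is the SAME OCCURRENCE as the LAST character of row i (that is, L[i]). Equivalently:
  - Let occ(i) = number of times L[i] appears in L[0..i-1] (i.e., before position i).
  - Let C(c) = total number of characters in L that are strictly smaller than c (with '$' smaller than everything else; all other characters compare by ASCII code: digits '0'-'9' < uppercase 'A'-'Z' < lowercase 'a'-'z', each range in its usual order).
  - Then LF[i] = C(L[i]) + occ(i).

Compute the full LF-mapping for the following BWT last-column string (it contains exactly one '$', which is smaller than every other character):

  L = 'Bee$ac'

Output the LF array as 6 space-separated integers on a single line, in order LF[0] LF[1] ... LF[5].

Answer: 1 4 5 0 2 3

Derivation:
Char counts: '$':1, 'B':1, 'a':1, 'c':1, 'e':2
C (first-col start): C('$')=0, C('B')=1, C('a')=2, C('c')=3, C('e')=4
L[0]='B': occ=0, LF[0]=C('B')+0=1+0=1
L[1]='e': occ=0, LF[1]=C('e')+0=4+0=4
L[2]='e': occ=1, LF[2]=C('e')+1=4+1=5
L[3]='$': occ=0, LF[3]=C('$')+0=0+0=0
L[4]='a': occ=0, LF[4]=C('a')+0=2+0=2
L[5]='c': occ=0, LF[5]=C('c')+0=3+0=3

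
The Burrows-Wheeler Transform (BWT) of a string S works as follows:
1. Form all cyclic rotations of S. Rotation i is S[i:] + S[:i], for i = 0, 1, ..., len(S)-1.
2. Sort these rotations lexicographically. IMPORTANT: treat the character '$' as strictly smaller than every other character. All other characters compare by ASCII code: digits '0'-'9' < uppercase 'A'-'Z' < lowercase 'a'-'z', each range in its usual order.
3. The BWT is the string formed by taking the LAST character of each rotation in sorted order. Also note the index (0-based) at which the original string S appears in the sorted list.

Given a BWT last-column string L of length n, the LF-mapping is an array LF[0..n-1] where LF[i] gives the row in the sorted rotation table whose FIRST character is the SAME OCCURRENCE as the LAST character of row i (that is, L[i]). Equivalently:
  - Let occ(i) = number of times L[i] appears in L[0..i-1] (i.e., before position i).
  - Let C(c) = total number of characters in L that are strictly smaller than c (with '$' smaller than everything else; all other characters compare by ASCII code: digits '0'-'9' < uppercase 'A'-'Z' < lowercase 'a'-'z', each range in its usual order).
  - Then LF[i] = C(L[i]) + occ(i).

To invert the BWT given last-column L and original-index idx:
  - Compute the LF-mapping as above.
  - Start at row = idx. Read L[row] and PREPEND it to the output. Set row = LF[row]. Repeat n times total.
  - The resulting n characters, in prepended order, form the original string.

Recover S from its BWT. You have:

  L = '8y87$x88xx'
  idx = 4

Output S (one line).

Answer: 8x8xxy788$

Derivation:
LF mapping: 2 9 3 1 0 6 4 5 7 8
Walk LF starting at row 4, prepending L[row]:
  step 1: row=4, L[4]='$', prepend. Next row=LF[4]=0
  step 2: row=0, L[0]='8', prepend. Next row=LF[0]=2
  step 3: row=2, L[2]='8', prepend. Next row=LF[2]=3
  step 4: row=3, L[3]='7', prepend. Next row=LF[3]=1
  step 5: row=1, L[1]='y', prepend. Next row=LF[1]=9
  step 6: row=9, L[9]='x', prepend. Next row=LF[9]=8
  step 7: row=8, L[8]='x', prepend. Next row=LF[8]=7
  step 8: row=7, L[7]='8', prepend. Next row=LF[7]=5
  step 9: row=5, L[5]='x', prepend. Next row=LF[5]=6
  step 10: row=6, L[6]='8', prepend. Next row=LF[6]=4
Reversed output: 8x8xxy788$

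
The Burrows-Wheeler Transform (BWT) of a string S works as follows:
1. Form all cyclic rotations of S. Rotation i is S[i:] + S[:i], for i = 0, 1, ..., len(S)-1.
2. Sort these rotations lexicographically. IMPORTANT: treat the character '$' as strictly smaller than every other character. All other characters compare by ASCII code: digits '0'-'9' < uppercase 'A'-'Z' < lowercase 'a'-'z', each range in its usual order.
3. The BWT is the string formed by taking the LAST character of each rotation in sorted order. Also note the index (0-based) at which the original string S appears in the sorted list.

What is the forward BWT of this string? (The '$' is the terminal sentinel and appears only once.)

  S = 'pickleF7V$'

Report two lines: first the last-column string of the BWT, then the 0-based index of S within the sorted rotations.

All 10 rotations (rotation i = S[i:]+S[:i]):
  rot[0] = pickleF7V$
  rot[1] = ickleF7V$p
  rot[2] = ckleF7V$pi
  rot[3] = kleF7V$pic
  rot[4] = leF7V$pick
  rot[5] = eF7V$pickl
  rot[6] = F7V$pickle
  rot[7] = 7V$pickleF
  rot[8] = V$pickleF7
  rot[9] = $pickleF7V
Sorted (with $ < everything):
  sorted[0] = $pickleF7V  (last char: 'V')
  sorted[1] = 7V$pickleF  (last char: 'F')
  sorted[2] = F7V$pickle  (last char: 'e')
  sorted[3] = V$pickleF7  (last char: '7')
  sorted[4] = ckleF7V$pi  (last char: 'i')
  sorted[5] = eF7V$pickl  (last char: 'l')
  sorted[6] = ickleF7V$p  (last char: 'p')
  sorted[7] = kleF7V$pic  (last char: 'c')
  sorted[8] = leF7V$pick  (last char: 'k')
  sorted[9] = pickleF7V$  (last char: '$')
Last column: VFe7ilpck$
Original string S is at sorted index 9

Answer: VFe7ilpck$
9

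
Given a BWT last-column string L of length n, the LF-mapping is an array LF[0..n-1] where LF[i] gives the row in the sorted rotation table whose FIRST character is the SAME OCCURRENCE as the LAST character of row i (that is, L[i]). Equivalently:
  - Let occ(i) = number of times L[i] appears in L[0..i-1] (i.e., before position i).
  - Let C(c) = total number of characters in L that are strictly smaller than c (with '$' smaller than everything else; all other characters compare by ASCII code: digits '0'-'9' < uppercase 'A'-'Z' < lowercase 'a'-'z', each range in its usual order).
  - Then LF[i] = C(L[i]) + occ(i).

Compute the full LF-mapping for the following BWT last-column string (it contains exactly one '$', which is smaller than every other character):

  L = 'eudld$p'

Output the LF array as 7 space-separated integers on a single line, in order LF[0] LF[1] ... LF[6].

Answer: 3 6 1 4 2 0 5

Derivation:
Char counts: '$':1, 'd':2, 'e':1, 'l':1, 'p':1, 'u':1
C (first-col start): C('$')=0, C('d')=1, C('e')=3, C('l')=4, C('p')=5, C('u')=6
L[0]='e': occ=0, LF[0]=C('e')+0=3+0=3
L[1]='u': occ=0, LF[1]=C('u')+0=6+0=6
L[2]='d': occ=0, LF[2]=C('d')+0=1+0=1
L[3]='l': occ=0, LF[3]=C('l')+0=4+0=4
L[4]='d': occ=1, LF[4]=C('d')+1=1+1=2
L[5]='$': occ=0, LF[5]=C('$')+0=0+0=0
L[6]='p': occ=0, LF[6]=C('p')+0=5+0=5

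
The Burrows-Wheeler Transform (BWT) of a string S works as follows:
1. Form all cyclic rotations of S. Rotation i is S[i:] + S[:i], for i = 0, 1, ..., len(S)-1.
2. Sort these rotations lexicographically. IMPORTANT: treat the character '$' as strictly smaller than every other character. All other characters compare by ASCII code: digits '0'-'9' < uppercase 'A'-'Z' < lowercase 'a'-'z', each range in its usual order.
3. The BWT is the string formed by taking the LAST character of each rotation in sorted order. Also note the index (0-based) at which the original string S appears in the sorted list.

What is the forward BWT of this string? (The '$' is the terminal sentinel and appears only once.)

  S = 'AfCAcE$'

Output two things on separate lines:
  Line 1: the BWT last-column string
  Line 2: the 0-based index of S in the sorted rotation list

All 7 rotations (rotation i = S[i:]+S[:i]):
  rot[0] = AfCAcE$
  rot[1] = fCAcE$A
  rot[2] = CAcE$Af
  rot[3] = AcE$AfC
  rot[4] = cE$AfCA
  rot[5] = E$AfCAc
  rot[6] = $AfCAcE
Sorted (with $ < everything):
  sorted[0] = $AfCAcE  (last char: 'E')
  sorted[1] = AcE$AfC  (last char: 'C')
  sorted[2] = AfCAcE$  (last char: '$')
  sorted[3] = CAcE$Af  (last char: 'f')
  sorted[4] = E$AfCAc  (last char: 'c')
  sorted[5] = cE$AfCA  (last char: 'A')
  sorted[6] = fCAcE$A  (last char: 'A')
Last column: EC$fcAA
Original string S is at sorted index 2

Answer: EC$fcAA
2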